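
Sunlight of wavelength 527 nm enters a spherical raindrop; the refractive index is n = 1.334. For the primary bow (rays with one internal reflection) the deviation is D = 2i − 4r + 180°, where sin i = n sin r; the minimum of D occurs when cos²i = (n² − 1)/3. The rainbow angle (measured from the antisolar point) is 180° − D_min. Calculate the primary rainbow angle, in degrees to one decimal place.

41.9°

cos²i = (1.77956 − 1)/3 = 0.25985; i = arccos(0.50976) = 59.352°.
sin r = sin 59.352°/1.334 = 0.64492; r = 40.159°.
D_min = 2·59.352° − 4·40.159° + 180° = 138.067°.
Rainbow angle = 180° − D_min = 41.933°.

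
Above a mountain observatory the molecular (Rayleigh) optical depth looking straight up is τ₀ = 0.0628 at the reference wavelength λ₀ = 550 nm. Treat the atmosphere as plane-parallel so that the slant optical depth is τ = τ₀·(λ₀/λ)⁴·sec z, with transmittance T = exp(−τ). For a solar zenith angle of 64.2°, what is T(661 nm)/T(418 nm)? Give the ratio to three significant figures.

Airmass: sec 64.2° = 2.2976.
τ(661 nm) = 0.0628 × (550/661)⁴ × 2.2976 = 0.0628 × 0.4793 × 2.2976 = 0.0692.
τ(418 nm) = 0.0628 × (550/418)⁴ × 2.2976 = 0.0628 × 2.9974 × 2.2976 = 0.4325.
T(661)/T(418) = exp(τ_B − τ_A) = exp(0.3633) = 1.4381.

1.44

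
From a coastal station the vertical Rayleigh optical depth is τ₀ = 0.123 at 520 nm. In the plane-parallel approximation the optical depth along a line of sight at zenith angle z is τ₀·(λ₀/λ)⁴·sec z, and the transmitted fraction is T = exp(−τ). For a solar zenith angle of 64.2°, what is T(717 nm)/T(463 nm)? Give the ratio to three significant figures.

Airmass: sec 64.2° = 2.2976.
τ(717 nm) = 0.123 × (520/717)⁴ × 2.2976 = 0.123 × 0.2767 × 2.2976 = 0.0782.
τ(463 nm) = 0.123 × (520/463)⁴ × 2.2976 = 0.123 × 1.5911 × 2.2976 = 0.4497.
T(717)/T(463) = exp(τ_B − τ_A) = exp(0.3715) = 1.4499.

1.45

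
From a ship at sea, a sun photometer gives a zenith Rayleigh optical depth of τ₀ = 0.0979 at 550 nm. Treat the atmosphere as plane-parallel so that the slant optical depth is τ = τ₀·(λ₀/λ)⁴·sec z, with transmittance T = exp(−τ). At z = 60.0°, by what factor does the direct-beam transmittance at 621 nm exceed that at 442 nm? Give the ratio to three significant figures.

1.42

Airmass: sec 60.0° = 2.0000.
τ(621 nm) = 0.0979 × (550/621)⁴ × 2.0000 = 0.0979 × 0.6153 × 2.0000 = 0.1205.
τ(442 nm) = 0.0979 × (550/442)⁴ × 2.0000 = 0.0979 × 2.3975 × 2.0000 = 0.4694.
T(621)/T(442) = exp(τ_B − τ_A) = exp(0.3490) = 1.4176.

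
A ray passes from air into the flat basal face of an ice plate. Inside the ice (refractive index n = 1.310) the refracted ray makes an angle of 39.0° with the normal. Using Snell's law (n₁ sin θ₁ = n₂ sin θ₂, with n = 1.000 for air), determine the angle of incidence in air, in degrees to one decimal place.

55.5°

Snell: sin θ_i = n · sin θ_r = 1.310 × sin 39.0° = 1.310 × 0.6293 = 0.8244.
θ_i = arcsin(0.8244) = 55.53°.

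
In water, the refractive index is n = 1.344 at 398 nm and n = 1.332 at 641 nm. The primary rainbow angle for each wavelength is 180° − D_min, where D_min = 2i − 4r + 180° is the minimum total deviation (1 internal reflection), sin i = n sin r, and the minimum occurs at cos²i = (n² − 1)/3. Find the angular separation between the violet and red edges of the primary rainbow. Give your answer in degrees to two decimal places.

1.72°

At 398 nm (n = 1.344): cos²i = 0.26878 → i = 58.772°, r = 39.512°, D_min = 139.495°, rainbow angle = 40.505°.
At 641 nm (n = 1.332): cos²i = 0.25807 → i = 59.469°, r = 40.290°, D_min = 137.776°, rainbow angle = 42.224°.
Angular width = |40.505° − 42.224°| = 1.719°.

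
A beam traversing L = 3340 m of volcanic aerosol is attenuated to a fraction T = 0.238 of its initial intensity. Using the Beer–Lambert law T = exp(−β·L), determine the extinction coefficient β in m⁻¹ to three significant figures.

0.000430 m⁻¹

Beer–Lambert: T = exp(−βL) ⇒ β = −ln(T)/L = −ln(0.238)/3340 = 1.4355/3340 = 0.0004298 m⁻¹.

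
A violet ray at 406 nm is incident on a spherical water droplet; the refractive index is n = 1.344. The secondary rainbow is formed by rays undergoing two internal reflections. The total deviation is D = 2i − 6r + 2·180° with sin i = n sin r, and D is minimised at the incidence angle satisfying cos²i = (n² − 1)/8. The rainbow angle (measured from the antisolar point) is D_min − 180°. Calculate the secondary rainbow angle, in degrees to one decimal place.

53.7°

cos²i = (1.80634 − 1)/8 = 0.10079; i = arccos(0.31748) = 71.490°.
sin r = sin 71.490°/1.344 = 0.70555; r = 44.874°.
D_min = 2·71.490° − 6·44.874° + 360° = 233.733°.
Rainbow angle = D_min − 180° = 53.733°.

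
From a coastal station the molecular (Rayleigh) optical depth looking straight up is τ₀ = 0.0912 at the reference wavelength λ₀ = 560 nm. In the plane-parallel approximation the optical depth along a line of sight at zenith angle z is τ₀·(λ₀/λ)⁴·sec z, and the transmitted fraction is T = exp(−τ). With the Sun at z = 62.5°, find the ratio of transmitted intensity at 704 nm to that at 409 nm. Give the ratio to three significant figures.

Airmass: sec 62.5° = 2.1657.
τ(704 nm) = 0.0912 × (560/704)⁴ × 2.1657 = 0.0912 × 0.4004 × 2.1657 = 0.0791.
τ(409 nm) = 0.0912 × (560/409)⁴ × 2.1657 = 0.0912 × 3.5145 × 2.1657 = 0.6941.
T(704)/T(409) = exp(τ_B − τ_A) = exp(0.6151) = 1.8498.

1.85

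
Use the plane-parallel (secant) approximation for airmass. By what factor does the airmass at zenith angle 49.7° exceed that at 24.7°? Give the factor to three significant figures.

1.40

X(49.7°)/X(24.7°) = sec 49.7° / sec 24.7° = cos 24.7° / cos 49.7° = 0.9085/0.6468 = 1.4046.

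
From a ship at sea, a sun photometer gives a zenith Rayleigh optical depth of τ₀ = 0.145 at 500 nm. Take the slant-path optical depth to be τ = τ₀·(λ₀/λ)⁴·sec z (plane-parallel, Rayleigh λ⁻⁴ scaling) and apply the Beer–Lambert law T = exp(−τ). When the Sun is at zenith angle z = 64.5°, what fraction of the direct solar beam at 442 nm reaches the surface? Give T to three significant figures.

sec 64.5° = 2.3228.
τ = 0.145 × (500/442)⁴ × 2.3228 = 0.145 × 1.6375 × 2.3228 = 0.5515.
T = exp(−0.5515) = 0.5761.

0.576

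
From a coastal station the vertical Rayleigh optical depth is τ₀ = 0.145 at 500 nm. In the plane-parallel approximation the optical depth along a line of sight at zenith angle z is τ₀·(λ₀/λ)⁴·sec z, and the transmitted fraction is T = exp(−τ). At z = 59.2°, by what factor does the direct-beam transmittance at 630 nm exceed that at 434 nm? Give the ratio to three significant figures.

1.47

Airmass: sec 59.2° = 1.9530.
τ(630 nm) = 0.145 × (500/630)⁴ × 1.9530 = 0.145 × 0.3968 × 1.9530 = 0.1124.
τ(434 nm) = 0.145 × (500/434)⁴ × 1.9530 = 0.145 × 1.7617 × 1.9530 = 0.4989.
T(630)/T(434) = exp(τ_B − τ_A) = exp(0.3865) = 1.4718.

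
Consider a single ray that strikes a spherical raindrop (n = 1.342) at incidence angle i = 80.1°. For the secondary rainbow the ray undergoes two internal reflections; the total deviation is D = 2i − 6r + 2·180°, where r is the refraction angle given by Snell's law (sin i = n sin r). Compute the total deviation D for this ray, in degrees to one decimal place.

236.8°

sin r = sin 80.1° / 1.342 = 0.9851/1.342 = 0.7341; r = 47.23°.
D = 2·80.1° − 6·47.23° + 2·180° = 160.20° − 283.37° + 360° = 236.83°.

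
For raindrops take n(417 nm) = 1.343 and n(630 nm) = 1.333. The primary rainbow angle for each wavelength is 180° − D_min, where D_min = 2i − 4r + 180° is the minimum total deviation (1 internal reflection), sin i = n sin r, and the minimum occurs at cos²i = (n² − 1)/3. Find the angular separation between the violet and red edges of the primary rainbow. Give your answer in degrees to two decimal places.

1.43°

At 417 nm (n = 1.343): cos²i = 0.26788 → i = 58.830°, r = 39.577°, D_min = 139.354°, rainbow angle = 40.646°.
At 630 nm (n = 1.333): cos²i = 0.25896 → i = 59.410°, r = 40.225°, D_min = 137.922°, rainbow angle = 42.078°.
Angular width = |40.646° − 42.078°| = 1.432°.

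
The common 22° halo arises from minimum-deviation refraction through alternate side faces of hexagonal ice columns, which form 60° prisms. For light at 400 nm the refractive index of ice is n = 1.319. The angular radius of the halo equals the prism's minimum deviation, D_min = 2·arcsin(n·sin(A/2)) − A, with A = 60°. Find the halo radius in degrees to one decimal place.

n·sin(A/2) = 1.319 × sin 30° = 1.319 × 0.5000 = 0.6595.
D_min = 2·arcsin(0.6595) − 60° = 2 × 41.262° − 60° = 22.524°.

22.5°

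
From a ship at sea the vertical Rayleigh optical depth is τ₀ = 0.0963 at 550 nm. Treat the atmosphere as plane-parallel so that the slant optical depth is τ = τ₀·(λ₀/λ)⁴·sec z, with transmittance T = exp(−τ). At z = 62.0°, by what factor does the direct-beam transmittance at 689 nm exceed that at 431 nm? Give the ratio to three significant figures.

1.59

Airmass: sec 62.0° = 2.1301.
τ(689 nm) = 0.0963 × (550/689)⁴ × 2.1301 = 0.0963 × 0.4060 × 2.1301 = 0.0833.
τ(431 nm) = 0.0963 × (550/431)⁴ × 2.1301 = 0.0963 × 2.6518 × 2.1301 = 0.5439.
T(689)/T(431) = exp(τ_B − τ_A) = exp(0.4607) = 1.5851.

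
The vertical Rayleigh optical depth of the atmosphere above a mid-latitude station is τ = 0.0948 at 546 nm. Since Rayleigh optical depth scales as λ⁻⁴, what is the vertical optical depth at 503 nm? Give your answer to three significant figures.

0.132

τ(503 nm) = τ(546 nm) × (546/503)⁴ = 0.0948 × (1.0855)⁴ = 0.0948 × 1.3883 = 0.1316.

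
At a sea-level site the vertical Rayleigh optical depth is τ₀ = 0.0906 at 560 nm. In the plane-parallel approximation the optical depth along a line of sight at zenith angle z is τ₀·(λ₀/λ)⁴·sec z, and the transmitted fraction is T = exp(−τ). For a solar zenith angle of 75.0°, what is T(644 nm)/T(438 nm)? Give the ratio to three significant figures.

Airmass: sec 75.0° = 3.8637.
τ(644 nm) = 0.0906 × (560/644)⁴ × 3.8637 = 0.0906 × 0.5718 × 3.8637 = 0.2001.
τ(438 nm) = 0.0906 × (560/438)⁴ × 3.8637 = 0.0906 × 2.6721 × 3.8637 = 0.9354.
T(644)/T(438) = exp(τ_B − τ_A) = exp(0.7352) = 2.0860.

2.09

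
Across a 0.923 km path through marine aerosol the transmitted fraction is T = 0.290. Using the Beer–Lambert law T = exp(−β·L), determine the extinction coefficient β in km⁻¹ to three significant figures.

1.34 km⁻¹

Beer–Lambert: T = exp(−βL) ⇒ β = −ln(T)/L = −ln(0.290)/0.923 = 1.2379/0.923 = 1.341 km⁻¹.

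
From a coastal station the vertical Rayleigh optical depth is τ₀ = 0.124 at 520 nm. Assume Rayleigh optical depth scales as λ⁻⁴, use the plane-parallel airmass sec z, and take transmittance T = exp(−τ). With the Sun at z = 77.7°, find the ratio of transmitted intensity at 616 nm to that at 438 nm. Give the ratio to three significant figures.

2.37

Airmass: sec 77.7° = 4.6942.
τ(616 nm) = 0.124 × (520/616)⁴ × 4.6942 = 0.124 × 0.5078 × 4.6942 = 0.2956.
τ(438 nm) = 0.124 × (520/438)⁴ × 4.6942 = 0.124 × 1.9866 × 4.6942 = 1.1564.
T(616)/T(438) = exp(τ_B − τ_A) = exp(0.8608) = 2.3650.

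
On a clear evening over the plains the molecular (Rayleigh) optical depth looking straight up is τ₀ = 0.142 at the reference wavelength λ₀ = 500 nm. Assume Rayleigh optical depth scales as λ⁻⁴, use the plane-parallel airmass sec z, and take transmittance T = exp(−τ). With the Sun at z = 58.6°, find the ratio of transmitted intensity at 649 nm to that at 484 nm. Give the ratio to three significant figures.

1.24

Airmass: sec 58.6° = 1.9194.
τ(649 nm) = 0.142 × (500/649)⁴ × 1.9194 = 0.142 × 0.3523 × 1.9194 = 0.0960.
τ(484 nm) = 0.142 × (500/484)⁴ × 1.9194 = 0.142 × 1.1389 × 1.9194 = 0.3104.
T(649)/T(484) = exp(τ_B − τ_A) = exp(0.2144) = 1.2391.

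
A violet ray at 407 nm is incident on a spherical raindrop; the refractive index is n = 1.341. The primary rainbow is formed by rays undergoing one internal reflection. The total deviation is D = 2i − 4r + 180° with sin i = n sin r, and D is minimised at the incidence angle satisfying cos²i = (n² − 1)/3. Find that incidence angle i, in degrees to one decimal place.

cos²i = (1.341² − 1)/3 = (1.79828 − 1)/3 = 0.26609.
cos i = 0.51584, so i = 58.946°.

58.9°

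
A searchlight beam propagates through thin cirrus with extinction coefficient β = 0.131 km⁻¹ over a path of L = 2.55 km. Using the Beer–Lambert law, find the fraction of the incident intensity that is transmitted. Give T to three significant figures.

0.716

τ = β·L = 0.131 × 2.55 = 0.3341.
T = exp(−0.3341) = 0.7160.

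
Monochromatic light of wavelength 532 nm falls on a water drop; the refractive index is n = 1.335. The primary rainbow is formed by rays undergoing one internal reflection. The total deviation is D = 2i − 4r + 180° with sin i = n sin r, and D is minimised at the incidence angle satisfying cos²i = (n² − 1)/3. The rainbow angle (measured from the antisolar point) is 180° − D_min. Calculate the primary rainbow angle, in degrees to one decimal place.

41.8°

cos²i = (1.78222 − 1)/3 = 0.26074; i = arccos(0.51063) = 59.294°.
sin r = sin 59.294°/1.335 = 0.64405; r = 40.094°.
D_min = 2·59.294° − 4·40.094° + 180° = 138.212°.
Rainbow angle = 180° − D_min = 41.788°.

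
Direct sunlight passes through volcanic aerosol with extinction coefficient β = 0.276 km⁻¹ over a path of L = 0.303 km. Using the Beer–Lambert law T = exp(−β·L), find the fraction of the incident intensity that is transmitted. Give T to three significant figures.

0.920

τ = β·L = 0.276 × 0.303 = 0.0836.
T = exp(−0.0836) = 0.9198.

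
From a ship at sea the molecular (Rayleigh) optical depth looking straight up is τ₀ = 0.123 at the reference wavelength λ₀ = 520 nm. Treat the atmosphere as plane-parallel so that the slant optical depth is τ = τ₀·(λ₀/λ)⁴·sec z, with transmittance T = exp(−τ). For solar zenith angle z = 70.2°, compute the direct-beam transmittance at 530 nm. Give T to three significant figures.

0.714

sec 70.2° = 2.9521.
τ = 0.123 × (520/530)⁴ × 2.9521 = 0.123 × 0.9266 × 2.9521 = 0.3365.
T = exp(−0.3365) = 0.7143.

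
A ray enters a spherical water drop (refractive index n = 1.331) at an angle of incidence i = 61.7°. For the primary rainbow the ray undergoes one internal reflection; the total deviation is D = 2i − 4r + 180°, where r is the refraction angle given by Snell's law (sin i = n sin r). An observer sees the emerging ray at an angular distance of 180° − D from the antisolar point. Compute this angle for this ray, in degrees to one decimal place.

42.3°

sin r = sin 61.7° / 1.331 = 0.8805/1.331 = 0.6615; r = 41.42°.
D = 2·61.7° − 4·41.42° + 180° = 123.40° − 165.66° + 180° = 137.74°.
Angle from antisolar point = 180° − D = 42.26°.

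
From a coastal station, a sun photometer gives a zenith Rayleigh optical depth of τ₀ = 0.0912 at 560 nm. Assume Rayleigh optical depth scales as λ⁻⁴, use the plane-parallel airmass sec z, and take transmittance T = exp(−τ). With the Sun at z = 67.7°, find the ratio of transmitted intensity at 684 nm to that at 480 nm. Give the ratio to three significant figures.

1.40

Airmass: sec 67.7° = 2.6354.
τ(684 nm) = 0.0912 × (560/684)⁴ × 2.6354 = 0.0912 × 0.4493 × 2.6354 = 0.1080.
τ(480 nm) = 0.0912 × (560/480)⁴ × 2.6354 = 0.0912 × 1.8526 × 2.6354 = 0.4453.
T(684)/T(480) = exp(τ_B − τ_A) = exp(0.3373) = 1.4011.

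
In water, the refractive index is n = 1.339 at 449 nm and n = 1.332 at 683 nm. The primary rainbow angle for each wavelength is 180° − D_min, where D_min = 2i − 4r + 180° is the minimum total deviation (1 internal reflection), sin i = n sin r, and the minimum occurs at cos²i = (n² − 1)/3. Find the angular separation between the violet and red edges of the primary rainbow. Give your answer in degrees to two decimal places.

1.01°

At 449 nm (n = 1.339): cos²i = 0.26431 → i = 59.062°, r = 39.834°, D_min = 138.786°, rainbow angle = 41.214°.
At 683 nm (n = 1.332): cos²i = 0.25807 → i = 59.469°, r = 40.290°, D_min = 137.776°, rainbow angle = 42.224°.
Angular width = |41.214° − 42.224°| = 1.010°.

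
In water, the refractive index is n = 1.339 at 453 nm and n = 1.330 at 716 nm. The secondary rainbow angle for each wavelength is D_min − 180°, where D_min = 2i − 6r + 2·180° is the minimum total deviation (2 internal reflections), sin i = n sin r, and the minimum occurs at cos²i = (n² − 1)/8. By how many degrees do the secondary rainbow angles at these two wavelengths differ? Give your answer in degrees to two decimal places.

At 453 nm (n = 1.339): cos²i = 0.09912 → i = 71.650°, r = 45.141°, D_min = 232.451°, rainbow angle = 52.451°.
At 716 nm (n = 1.330): cos²i = 0.09611 → i = 71.940°, r = 45.630°, D_min = 230.101°, rainbow angle = 50.101°.
Angular width = |52.451° − 50.101°| = 2.350°.

2.35°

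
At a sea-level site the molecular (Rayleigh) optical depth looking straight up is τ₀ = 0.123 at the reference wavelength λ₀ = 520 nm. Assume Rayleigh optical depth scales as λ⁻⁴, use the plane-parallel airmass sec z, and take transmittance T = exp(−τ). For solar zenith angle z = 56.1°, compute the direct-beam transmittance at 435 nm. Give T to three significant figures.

sec 56.1° = 1.7929.
τ = 0.123 × (520/435)⁴ × 1.7929 = 0.123 × 2.0420 × 1.7929 = 0.4503.
T = exp(−0.4503) = 0.6374.

0.637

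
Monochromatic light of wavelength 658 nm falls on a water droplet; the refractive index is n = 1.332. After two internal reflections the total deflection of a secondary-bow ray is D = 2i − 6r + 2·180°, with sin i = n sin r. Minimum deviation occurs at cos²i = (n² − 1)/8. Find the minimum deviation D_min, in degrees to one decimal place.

230.6°

cos²i = (1.77422 − 1)/8 = 0.09678; i = arccos(0.31109) = 71.875°.
sin r = sin 71.875°/1.332 = 0.71350; r = 45.520°.
D_min = 2·71.875° − 6·45.520° + 360° = 230.628°.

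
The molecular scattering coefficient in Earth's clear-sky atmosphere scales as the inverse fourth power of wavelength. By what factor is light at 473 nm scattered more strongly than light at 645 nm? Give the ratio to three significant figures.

3.46

Rayleigh scattering ∝ λ⁻⁴, so the ratio of coefficients is the inverse fourth power of the wavelength ratio.
σ(473)/σ(645) = (645/473)⁴ = (1.3636)⁴ = 3.458.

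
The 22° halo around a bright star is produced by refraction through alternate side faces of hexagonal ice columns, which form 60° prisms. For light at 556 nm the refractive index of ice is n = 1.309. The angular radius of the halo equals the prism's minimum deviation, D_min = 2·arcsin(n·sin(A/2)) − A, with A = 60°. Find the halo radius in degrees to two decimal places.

21.76°

n·sin(A/2) = 1.309 × sin 30° = 1.309 × 0.5000 = 0.6545.
D_min = 2·arcsin(0.6545) − 60° = 2 × 40.882° − 60° = 21.763°.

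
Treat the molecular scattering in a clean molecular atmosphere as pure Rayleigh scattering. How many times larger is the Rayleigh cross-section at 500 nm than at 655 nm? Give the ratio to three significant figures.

2.94

Rayleigh scattering ∝ λ⁻⁴, so the ratio of coefficients is the inverse fourth power of the wavelength ratio.
σ(500)/σ(655) = (655/500)⁴ = (1.3100)⁴ = 2.945.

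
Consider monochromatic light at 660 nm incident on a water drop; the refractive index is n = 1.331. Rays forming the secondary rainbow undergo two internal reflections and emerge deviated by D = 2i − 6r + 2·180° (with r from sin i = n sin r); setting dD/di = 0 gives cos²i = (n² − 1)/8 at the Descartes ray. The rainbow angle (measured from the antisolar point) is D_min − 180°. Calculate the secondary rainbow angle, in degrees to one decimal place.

50.4°

cos²i = (1.77156 − 1)/8 = 0.09645; i = arccos(0.31056) = 71.907°.
sin r = sin 71.907°/1.331 = 0.71417; r = 45.575°.
D_min = 2·71.907° − 6·45.575° + 360° = 230.365°.
Rainbow angle = D_min − 180° = 50.365°.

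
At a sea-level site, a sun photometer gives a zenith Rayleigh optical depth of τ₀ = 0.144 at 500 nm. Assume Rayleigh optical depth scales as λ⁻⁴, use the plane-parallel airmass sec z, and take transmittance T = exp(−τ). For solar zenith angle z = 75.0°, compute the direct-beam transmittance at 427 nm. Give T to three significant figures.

0.351

sec 75.0° = 3.8637.
τ = 0.144 × (500/427)⁴ × 3.8637 = 0.144 × 1.8800 × 3.8637 = 1.0460.
T = exp(−1.0460) = 0.3513.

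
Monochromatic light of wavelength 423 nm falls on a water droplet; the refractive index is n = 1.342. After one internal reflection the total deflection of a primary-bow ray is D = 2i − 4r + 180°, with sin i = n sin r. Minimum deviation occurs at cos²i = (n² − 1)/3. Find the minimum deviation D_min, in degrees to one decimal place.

cos²i = (1.80096 − 1)/3 = 0.26699; i = arccos(0.51671) = 58.888°.
sin r = sin 58.888°/1.342 = 0.63797; r = 39.641°.
D_min = 2·58.888° − 4·39.641° + 180° = 139.213°.

139.2°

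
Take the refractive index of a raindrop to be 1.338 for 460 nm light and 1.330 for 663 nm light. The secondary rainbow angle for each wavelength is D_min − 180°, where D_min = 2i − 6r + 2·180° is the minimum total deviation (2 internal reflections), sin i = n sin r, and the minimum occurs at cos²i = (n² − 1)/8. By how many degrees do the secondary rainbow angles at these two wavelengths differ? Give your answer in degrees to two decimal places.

2.09°

At 460 nm (n = 1.338): cos²i = 0.09878 → i = 71.682°, r = 45.195°, D_min = 232.193°, rainbow angle = 52.193°.
At 663 nm (n = 1.330): cos²i = 0.09611 → i = 71.940°, r = 45.630°, D_min = 230.101°, rainbow angle = 50.101°.
Angular width = |52.193° − 50.101°| = 2.092°.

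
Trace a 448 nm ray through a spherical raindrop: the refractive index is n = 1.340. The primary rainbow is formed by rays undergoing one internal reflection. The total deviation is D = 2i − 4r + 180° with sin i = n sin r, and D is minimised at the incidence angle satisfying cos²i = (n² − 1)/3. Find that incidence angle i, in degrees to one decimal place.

59.0°

cos²i = (1.340² − 1)/3 = (1.79560 − 1)/3 = 0.26520.
cos i = 0.51498, so i = 59.004°.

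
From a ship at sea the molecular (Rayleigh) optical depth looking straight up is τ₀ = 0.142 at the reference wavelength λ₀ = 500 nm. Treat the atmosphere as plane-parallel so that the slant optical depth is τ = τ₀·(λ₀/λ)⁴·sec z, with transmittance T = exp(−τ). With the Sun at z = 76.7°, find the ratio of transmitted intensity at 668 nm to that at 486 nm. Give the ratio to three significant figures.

1.65

Airmass: sec 76.7° = 4.3469.
τ(668 nm) = 0.142 × (500/668)⁴ × 4.3469 = 0.142 × 0.3139 × 4.3469 = 0.1937.
τ(486 nm) = 0.142 × (500/486)⁴ × 4.3469 = 0.142 × 1.1203 × 4.3469 = 0.6915.
T(668)/T(486) = exp(τ_B − τ_A) = exp(0.4978) = 1.6450.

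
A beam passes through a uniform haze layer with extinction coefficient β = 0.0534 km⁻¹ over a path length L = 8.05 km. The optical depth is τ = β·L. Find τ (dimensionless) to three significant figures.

0.430

τ = β·L = 0.0534 × 8.05 = 0.4299.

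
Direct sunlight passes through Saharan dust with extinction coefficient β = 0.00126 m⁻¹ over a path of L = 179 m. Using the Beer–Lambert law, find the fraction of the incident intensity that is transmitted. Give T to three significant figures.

τ = β·L = 0.00126 × 179 = 0.2255.
T = exp(−0.2255) = 0.7981.

0.798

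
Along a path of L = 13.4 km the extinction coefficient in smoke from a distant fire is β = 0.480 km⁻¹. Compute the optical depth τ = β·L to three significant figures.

τ = β·L = 0.480 × 13.4 = 6.4320.

6.43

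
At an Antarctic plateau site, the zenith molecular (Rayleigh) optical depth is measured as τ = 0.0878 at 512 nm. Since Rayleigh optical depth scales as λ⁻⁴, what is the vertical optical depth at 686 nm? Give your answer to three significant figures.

0.0272

τ(686 nm) = τ(512 nm) × (512/686)⁴ = 0.0878 × (0.7464)⁴ = 0.0878 × 0.3103 = 0.0272.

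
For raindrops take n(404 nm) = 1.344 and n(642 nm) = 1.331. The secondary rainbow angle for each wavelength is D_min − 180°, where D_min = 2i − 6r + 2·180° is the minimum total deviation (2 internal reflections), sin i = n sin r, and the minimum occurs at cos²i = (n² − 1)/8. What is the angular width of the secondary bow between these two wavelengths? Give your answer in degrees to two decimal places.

3.37°

At 404 nm (n = 1.344): cos²i = 0.10079 → i = 71.490°, r = 44.874°, D_min = 233.733°, rainbow angle = 53.733°.
At 642 nm (n = 1.331): cos²i = 0.09645 → i = 71.907°, r = 45.575°, D_min = 230.365°, rainbow angle = 50.365°.
Angular width = |53.733° − 50.365°| = 3.368°.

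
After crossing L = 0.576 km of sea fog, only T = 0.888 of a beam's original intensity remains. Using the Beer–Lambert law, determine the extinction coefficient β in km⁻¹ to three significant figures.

0.206 km⁻¹

Beer–Lambert: T = exp(−βL) ⇒ β = −ln(T)/L = −ln(0.888)/0.576 = 0.1188/0.576 = 0.2062 km⁻¹.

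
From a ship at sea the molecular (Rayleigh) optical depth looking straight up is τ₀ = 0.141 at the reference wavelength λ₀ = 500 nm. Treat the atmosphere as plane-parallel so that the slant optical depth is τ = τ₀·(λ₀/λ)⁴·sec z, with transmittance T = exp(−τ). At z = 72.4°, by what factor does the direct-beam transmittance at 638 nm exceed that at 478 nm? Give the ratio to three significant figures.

Airmass: sec 72.4° = 3.3072.
τ(638 nm) = 0.141 × (500/638)⁴ × 3.3072 = 0.141 × 0.3772 × 3.3072 = 0.1759.
τ(478 nm) = 0.141 × (500/478)⁴ × 3.3072 = 0.141 × 1.1972 × 3.3072 = 0.5583.
T(638)/T(478) = exp(τ_B − τ_A) = exp(0.3824) = 1.4658.

1.47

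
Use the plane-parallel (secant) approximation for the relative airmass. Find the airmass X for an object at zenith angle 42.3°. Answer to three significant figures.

1.35

X = sec z = 1/cos 42.3° = 1/0.7396 = 1.3520.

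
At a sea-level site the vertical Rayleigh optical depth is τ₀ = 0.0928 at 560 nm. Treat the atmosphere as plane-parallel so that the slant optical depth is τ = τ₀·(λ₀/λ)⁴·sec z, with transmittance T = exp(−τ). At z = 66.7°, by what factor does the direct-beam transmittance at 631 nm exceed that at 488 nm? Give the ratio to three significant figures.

Airmass: sec 66.7° = 2.5282.
τ(631 nm) = 0.0928 × (560/631)⁴ × 2.5282 = 0.0928 × 0.6203 × 2.5282 = 0.1455.
τ(488 nm) = 0.0928 × (560/488)⁴ × 2.5282 = 0.0928 × 1.7341 × 2.5282 = 0.4068.
T(631)/T(488) = exp(τ_B − τ_A) = exp(0.2613) = 1.2986.

1.30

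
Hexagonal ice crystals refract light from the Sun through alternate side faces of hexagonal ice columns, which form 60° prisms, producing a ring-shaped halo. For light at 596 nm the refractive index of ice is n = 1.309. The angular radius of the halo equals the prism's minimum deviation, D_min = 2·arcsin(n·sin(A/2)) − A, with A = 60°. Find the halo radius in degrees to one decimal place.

21.8°

n·sin(A/2) = 1.309 × sin 30° = 1.309 × 0.5000 = 0.6545.
D_min = 2·arcsin(0.6545) − 60° = 2 × 40.882° − 60° = 21.763°.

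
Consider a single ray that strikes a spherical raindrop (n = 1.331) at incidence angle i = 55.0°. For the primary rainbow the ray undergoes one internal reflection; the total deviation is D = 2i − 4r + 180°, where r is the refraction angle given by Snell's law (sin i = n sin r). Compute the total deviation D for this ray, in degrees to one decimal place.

138.1°

sin r = sin 55.0° / 1.331 = 0.8192/1.331 = 0.6154; r = 37.98°.
D = 2·55.0° − 4·37.98° + 180° = 110.00° − 151.94° + 180° = 138.06°.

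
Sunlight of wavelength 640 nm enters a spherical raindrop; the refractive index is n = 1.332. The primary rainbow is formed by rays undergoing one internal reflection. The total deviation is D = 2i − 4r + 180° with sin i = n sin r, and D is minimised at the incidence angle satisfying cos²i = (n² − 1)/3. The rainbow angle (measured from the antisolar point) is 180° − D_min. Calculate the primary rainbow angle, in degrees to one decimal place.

cos²i = (1.77422 − 1)/3 = 0.25807; i = arccos(0.50801) = 59.469°.
sin r = sin 59.469°/1.332 = 0.64666; r = 40.290°.
D_min = 2·59.469° − 4·40.290° + 180° = 137.776°.
Rainbow angle = 180° − D_min = 42.224°.

42.2°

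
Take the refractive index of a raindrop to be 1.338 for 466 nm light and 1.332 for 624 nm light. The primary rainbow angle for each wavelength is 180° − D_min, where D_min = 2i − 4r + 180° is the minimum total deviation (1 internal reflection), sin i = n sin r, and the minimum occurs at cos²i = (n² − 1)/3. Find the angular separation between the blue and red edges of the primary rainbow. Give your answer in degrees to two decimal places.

0.87°

At 466 nm (n = 1.338): cos²i = 0.26341 → i = 59.120°, r = 39.899°, D_min = 138.643°, rainbow angle = 41.357°.
At 624 nm (n = 1.332): cos²i = 0.25807 → i = 59.469°, r = 40.290°, D_min = 137.776°, rainbow angle = 42.224°.
Angular width = |41.357° − 42.224°| = 0.867°.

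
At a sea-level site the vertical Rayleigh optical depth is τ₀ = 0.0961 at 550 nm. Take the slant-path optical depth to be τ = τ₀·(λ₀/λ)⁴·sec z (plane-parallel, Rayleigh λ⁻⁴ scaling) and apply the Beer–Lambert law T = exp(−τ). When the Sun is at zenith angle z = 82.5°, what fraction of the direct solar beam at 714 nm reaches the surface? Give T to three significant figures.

sec 82.5° = 7.6613.
τ = 0.0961 × (550/714)⁴ × 7.6613 = 0.0961 × 0.3521 × 7.6613 = 0.2592.
T = exp(−0.2592) = 0.7716.

0.772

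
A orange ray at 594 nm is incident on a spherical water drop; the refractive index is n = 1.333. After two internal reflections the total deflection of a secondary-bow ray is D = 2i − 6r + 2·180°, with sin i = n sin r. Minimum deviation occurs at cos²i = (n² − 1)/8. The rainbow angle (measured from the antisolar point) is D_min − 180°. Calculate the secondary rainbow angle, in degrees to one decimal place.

50.9°

cos²i = (1.77689 − 1)/8 = 0.09711; i = arccos(0.31163) = 71.843°.
sin r = sin 71.843°/1.333 = 0.71283; r = 45.466°.
D_min = 2·71.843° − 6·45.466° + 360° = 230.891°.
Rainbow angle = D_min − 180° = 50.891°.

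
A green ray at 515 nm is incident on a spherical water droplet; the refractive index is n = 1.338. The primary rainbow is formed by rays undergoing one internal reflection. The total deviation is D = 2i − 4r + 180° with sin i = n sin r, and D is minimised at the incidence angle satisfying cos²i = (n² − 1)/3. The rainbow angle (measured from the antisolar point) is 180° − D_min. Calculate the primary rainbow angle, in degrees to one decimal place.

cos²i = (1.79024 − 1)/3 = 0.26341; i = arccos(0.51324) = 59.120°.
sin r = sin 59.120°/1.338 = 0.64144; r = 39.899°.
D_min = 2·59.120° − 4·39.899° + 180° = 138.643°.
Rainbow angle = 180° − D_min = 41.357°.

41.4°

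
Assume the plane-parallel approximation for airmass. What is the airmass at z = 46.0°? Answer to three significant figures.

X = sec z = 1/cos 46.0° = 1/0.6947 = 1.4396.

1.44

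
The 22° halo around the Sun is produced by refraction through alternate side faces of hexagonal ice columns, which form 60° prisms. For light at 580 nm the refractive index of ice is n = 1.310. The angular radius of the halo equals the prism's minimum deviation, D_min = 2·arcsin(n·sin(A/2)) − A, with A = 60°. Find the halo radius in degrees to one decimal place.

21.8°

n·sin(A/2) = 1.310 × sin 30° = 1.310 × 0.5000 = 0.6550.
D_min = 2·arcsin(0.6550) − 60° = 2 × 40.920° − 60° = 21.839°.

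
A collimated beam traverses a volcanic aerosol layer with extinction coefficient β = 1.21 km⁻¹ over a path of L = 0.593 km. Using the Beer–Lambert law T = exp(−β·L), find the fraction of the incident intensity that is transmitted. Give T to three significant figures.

τ = β·L = 1.21 × 0.593 = 0.7175.
T = exp(−0.7175) = 0.4880.

0.488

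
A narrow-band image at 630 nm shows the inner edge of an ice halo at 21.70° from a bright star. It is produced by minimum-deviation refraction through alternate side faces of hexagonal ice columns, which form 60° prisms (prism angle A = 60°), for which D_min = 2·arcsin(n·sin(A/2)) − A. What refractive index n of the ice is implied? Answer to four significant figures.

Rearranging: n = sin((D_min + A)/2) / sin(A/2).
(D_min + A)/2 = (21.70° + 60°)/2 = 40.850°.
n = sin 40.850° / sin 30° = 0.6541 / 0.5000 = 1.3082.

1.308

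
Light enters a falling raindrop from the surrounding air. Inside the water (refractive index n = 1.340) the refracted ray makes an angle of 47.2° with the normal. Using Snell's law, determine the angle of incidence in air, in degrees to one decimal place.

Snell: sin θ_i = n · sin θ_r = 1.340 × sin 47.2° = 1.340 × 0.7337 = 0.9832.
θ_i = arcsin(0.9832) = 79.48°.

79.5°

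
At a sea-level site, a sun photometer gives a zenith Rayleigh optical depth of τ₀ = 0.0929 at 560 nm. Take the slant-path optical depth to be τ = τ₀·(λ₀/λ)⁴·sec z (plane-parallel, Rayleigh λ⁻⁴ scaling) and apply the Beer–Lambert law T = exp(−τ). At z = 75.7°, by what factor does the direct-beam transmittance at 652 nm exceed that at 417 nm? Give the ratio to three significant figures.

2.77

Airmass: sec 75.7° = 4.0486.
τ(652 nm) = 0.0929 × (560/652)⁴ × 4.0486 = 0.0929 × 0.5442 × 4.0486 = 0.2047.
τ(417 nm) = 0.0929 × (560/417)⁴ × 4.0486 = 0.0929 × 3.2524 × 4.0486 = 1.2233.
T(652)/T(417) = exp(τ_B − τ_A) = exp(1.0186) = 2.7693.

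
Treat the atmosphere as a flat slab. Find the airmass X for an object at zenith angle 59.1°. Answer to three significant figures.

1.95

X = sec z = 1/cos 59.1° = 1/0.5135 = 1.9473.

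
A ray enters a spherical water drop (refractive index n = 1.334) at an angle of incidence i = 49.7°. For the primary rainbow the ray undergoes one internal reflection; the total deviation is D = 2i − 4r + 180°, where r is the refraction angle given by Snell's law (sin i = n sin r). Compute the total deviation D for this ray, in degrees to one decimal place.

139.9°

sin r = sin 49.7° / 1.334 = 0.7627/1.334 = 0.5717; r = 34.87°.
D = 2·49.7° − 4·34.87° + 180° = 99.40° − 139.48° + 180° = 139.92°.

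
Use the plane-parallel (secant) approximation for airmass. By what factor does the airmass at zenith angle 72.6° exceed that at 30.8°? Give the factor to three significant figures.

2.87

X(72.6°)/X(30.8°) = sec 72.6° / sec 30.8° = cos 30.8° / cos 72.6° = 0.8590/0.2990 = 2.8724.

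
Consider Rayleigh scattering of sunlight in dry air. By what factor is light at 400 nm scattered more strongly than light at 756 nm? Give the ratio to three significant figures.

Rayleigh scattering ∝ λ⁻⁴, so the ratio of coefficients is the inverse fourth power of the wavelength ratio.
σ(400)/σ(756) = (756/400)⁴ = (1.8900)⁴ = 12.76.

12.8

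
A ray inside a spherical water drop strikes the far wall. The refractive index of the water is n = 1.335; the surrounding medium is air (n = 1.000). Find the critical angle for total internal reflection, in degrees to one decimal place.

48.5°

sin θ_c = n_air / n = 1.000 / 1.335 = 0.7491.
θ_c = arcsin(0.7491) = 48.51°.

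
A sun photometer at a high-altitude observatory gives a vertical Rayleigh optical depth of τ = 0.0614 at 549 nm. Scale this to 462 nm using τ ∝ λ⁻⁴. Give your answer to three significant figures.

τ(462 nm) = τ(549 nm) × (549/462)⁴ = 0.0614 × (1.1883)⁴ = 0.0614 × 1.9940 = 0.1224.

0.122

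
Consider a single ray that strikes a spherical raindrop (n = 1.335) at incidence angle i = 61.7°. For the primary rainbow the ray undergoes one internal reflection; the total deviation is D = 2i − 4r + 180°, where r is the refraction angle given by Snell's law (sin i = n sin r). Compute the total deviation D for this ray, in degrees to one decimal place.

sin r = sin 61.7° / 1.335 = 0.8805/1.335 = 0.6595; r = 41.26°.
D = 2·61.7° − 4·41.26° + 180° = 123.40° − 165.06° + 180° = 138.34°.

138.3°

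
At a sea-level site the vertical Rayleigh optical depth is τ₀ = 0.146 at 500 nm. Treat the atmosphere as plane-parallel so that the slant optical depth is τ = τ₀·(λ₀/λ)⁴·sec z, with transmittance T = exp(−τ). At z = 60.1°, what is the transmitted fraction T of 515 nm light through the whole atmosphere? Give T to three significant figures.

sec 60.1° = 2.0061.
τ = 0.146 × (500/515)⁴ × 2.0061 = 0.146 × 0.8885 × 2.0061 = 0.2602.
T = exp(−0.2602) = 0.7709.

0.771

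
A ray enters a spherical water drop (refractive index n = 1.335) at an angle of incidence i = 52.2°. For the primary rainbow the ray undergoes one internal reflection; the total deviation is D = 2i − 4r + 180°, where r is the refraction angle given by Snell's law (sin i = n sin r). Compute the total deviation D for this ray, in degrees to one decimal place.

139.2°

sin r = sin 52.2° / 1.335 = 0.7902/1.335 = 0.5919; r = 36.29°.
D = 2·52.2° − 4·36.29° + 180° = 104.40° − 145.16° + 180° = 139.24°.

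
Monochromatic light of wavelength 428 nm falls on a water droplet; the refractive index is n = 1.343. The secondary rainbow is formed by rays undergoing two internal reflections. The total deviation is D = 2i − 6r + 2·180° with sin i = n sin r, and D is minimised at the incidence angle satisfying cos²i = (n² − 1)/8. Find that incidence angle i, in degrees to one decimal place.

cos²i = (1.343² − 1)/8 = (1.80365 − 1)/8 = 0.10046.
cos i = 0.31695, so i = 71.522°.

71.5°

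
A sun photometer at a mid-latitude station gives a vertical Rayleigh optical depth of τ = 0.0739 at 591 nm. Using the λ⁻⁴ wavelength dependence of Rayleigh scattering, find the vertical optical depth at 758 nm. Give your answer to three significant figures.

τ(758 nm) = τ(591 nm) × (591/758)⁴ = 0.0739 × (0.7797)⁴ = 0.0739 × 0.3695 = 0.0273.

0.0273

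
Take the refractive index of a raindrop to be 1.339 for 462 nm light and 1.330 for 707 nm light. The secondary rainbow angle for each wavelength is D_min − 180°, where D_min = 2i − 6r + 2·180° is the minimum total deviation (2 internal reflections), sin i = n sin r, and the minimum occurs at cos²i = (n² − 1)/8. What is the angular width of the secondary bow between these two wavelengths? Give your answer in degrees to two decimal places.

At 462 nm (n = 1.339): cos²i = 0.09912 → i = 71.650°, r = 45.141°, D_min = 232.451°, rainbow angle = 52.451°.
At 707 nm (n = 1.330): cos²i = 0.09611 → i = 71.940°, r = 45.630°, D_min = 230.101°, rainbow angle = 50.101°.
Angular width = |52.451° − 50.101°| = 2.350°.

2.35°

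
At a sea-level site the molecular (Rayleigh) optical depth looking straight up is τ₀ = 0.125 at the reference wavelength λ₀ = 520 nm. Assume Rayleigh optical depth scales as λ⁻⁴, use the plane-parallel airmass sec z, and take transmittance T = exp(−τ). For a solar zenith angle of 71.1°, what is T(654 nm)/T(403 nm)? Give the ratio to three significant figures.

Airmass: sec 71.1° = 3.0872.
τ(654 nm) = 0.125 × (520/654)⁴ × 3.0872 = 0.125 × 0.3997 × 3.0872 = 0.1542.
τ(403 nm) = 0.125 × (520/403)⁴ × 3.0872 = 0.125 × 2.7720 × 3.0872 = 1.0697.
T(654)/T(403) = exp(τ_B − τ_A) = exp(0.9155) = 2.4980.

2.50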